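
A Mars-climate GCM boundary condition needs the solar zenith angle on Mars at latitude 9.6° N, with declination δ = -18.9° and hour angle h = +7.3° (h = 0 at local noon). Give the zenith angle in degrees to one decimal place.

cos θ_z = sin φ sin δ + cos φ cos δ cos h = -0.054019 + 0.925275 = 0.871256.
θ_z = arccos(0.871256) = 29.4°.

θ_z = 29.4°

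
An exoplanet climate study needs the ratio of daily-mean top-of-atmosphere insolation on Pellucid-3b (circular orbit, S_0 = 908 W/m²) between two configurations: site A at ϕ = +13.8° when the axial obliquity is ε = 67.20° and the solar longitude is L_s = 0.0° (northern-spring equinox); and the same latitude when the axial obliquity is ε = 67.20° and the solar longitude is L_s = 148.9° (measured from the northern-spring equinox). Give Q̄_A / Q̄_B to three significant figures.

Q̄_A / Q̄_B ≈ 0.934

— Configuration A (ϕ=+13.8°):
Solar declination: sin δ = sin ε · sin L_s = sin 67.20° × sin 0.0° = 0.00000, so δ = +0.000°.
cos h₀ = −tan(+13.8°) tan(+0.000°) = -0.0000, h₀ = 1.5708 rad.
Bracket: h₀ sin ϕ sin δ + cos ϕ cos δ sin h₀ = 1.5708×0.23853×0.00000 + 0.97113×1.00000×1.00000 = 0.000000 + 0.971130 = 0.971130.
Q̄ = (S_0/π) × [bracket] = (908/π) × 0.971130 = 280.68 W/m².
— Configuration B (ϕ=+13.8°):
Solar declination: sin δ = sin ε · sin L_s = sin 67.20° × sin 148.9° = 0.47617, so δ = +28.436°.
cos h₀ = −tan(+13.8°) tan(+28.436°) = -0.1330, h₀ = 1.7042 rad.
Bracket: h₀ sin ϕ sin δ + cos ϕ cos δ sin h₀ = 1.7042×0.23853×0.47617 + 0.97113×0.87935×0.99112 = 0.193564 + 0.846380 = 1.039944.
Q̄ = (S_0/π) × [bracket] = (908/π) × 1.039944 = 300.57 W/m².
Ratio Q̄_A / Q̄_B = 280.68 / 300.57 = 0.9338.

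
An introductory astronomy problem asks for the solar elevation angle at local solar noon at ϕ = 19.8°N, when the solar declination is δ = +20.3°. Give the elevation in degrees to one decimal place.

At local noon the hour angle is zero, so the zenith angle equals |ϕ − δ| = |+19.8° − (+20.300°)| = 0.500°.
Elevation = 90° − 0.500° = 89.5°.

89.5°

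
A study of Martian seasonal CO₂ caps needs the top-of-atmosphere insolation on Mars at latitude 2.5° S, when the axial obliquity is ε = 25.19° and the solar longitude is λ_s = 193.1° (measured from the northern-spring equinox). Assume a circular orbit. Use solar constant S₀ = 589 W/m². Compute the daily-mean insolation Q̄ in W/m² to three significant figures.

Q̄ ≈ 188 W/m²

Solar declination: sin δ = sin ε · sin λ_s = sin 25.19° × sin 193.1° = -0.09647, so δ = -5.536°.
cos H₀ = −tan(-2.5°) tan(-5.536°) = -0.0042, H₀ = 1.5750 rad.
Bracket: H₀ sin φ sin δ + cos φ cos δ sin H₀ = 1.5750×-0.04362×-0.09647 + 0.99905×0.99534×0.99999 = 0.006628 + 0.994384 = 1.001012.
Q̄ = (S₀/π) × [bracket] = (589/π) × 1.001012 = 187.7 W/m².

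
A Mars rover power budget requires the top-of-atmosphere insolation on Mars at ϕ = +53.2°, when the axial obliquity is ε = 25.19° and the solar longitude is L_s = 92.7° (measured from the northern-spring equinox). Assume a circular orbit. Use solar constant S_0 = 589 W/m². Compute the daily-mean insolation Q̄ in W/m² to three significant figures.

Solar declination: sin δ = sin ε · sin L_s = sin 25.19° × sin 92.7° = 0.42515, so δ = +25.160°.
cos h₀ = −tan(+53.2°) tan(+25.160°) = -0.6279, h₀ = 2.2496 rad.
Bracket: h₀ sin ϕ sin δ + cos ϕ cos δ sin h₀ = 2.2496×0.80073×0.42515 + 0.59902×0.90512×0.77831 = 0.765832 + 0.421988 = 1.187820.
Q̄ = (S_0/π) × [bracket] = (589/π) × 1.187820 = 222.7 W/m².

Q̄ ≈ 223 W/m²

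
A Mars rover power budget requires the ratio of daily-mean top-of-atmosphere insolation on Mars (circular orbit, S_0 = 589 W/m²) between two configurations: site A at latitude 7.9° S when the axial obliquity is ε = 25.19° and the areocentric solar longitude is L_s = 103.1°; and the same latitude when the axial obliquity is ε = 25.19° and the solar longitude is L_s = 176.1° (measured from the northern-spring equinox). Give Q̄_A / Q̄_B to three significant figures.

Q̄_A / Q̄_B ≈ 0.827

— Configuration A (ϕ=-7.9°):
sin δ = sin 25.19° × sin 103.1° = 0.41454, so δ = +24.491°.
cos h₀ = −tan(-7.9°) tan(+24.491°) = 0.0632, h₀ = 1.5075 rad.
Bracket: h₀ sin ϕ sin δ + cos ϕ cos δ sin h₀ = 1.5075×-0.13744×0.41454 + 0.99051×0.91003×0.99800 = -0.085889 + 0.899591 = 0.813702.
Q̄ = (S_0/π) × [bracket] = (589/π) × 0.813702 = 152.56 W/m².
— Configuration B (ϕ=-7.9°):
Solar declination: sin δ = sin ε · sin L_s = sin 25.19° × sin 176.1° = 0.02895, so δ = +1.659°.
cos h₀ = −tan(-7.9°) tan(+1.659°) = 0.0040, h₀ = 1.5668 rad.
Bracket: h₀ sin ϕ sin δ + cos ϕ cos δ sin h₀ = 1.5668×-0.13744×0.02895 + 0.99051×0.99958×0.99999 = -0.006234 + 0.990084 = 0.983850.
Q̄ = (S_0/π) × [bracket] = (589/π) × 0.983850 = 184.46 W/m².
Ratio Q̄_A / Q̄_B = 152.56 / 184.46 = 0.8271.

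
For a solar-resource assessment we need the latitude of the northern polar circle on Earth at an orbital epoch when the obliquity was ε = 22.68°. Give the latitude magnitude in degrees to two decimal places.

67.32°

The polar circle is the lowest latitude that experiences at least one full rotation of continuous daylight at the northern-summer solstice; it lies at |φ| = 90° − ε = 90° − 22.68° = 67.32°.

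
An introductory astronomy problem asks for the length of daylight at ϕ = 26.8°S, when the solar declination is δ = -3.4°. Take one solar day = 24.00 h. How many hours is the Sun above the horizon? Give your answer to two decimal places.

cos h₀ = −tan ϕ · tan δ = −tan(-26.8°) × tan(-3.400°) = -0.0300, so h₀ = 1.6008 rad = 91.72°.
Daylight = 2h₀/(2π) × 24.00 h = (1.6008/π) × 24.00 = 12.23 h.

12.23 h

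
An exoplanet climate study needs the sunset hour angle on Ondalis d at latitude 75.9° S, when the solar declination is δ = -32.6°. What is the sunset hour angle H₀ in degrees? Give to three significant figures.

Sunrise equation: cos H₀ = −tan φ · tan δ = -2.5461 ≤ −1, so the host star never sets (polar day) and H₀ = π.

H₀ = 180°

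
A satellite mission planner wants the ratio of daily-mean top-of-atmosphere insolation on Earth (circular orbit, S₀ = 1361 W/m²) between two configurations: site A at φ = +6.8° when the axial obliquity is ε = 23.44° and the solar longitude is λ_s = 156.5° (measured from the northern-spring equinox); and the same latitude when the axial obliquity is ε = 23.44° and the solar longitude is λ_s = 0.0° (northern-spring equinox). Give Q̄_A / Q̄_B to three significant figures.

Q̄_A / Q̄_B ≈ 1.02

— Configuration A (φ=+6.8°):
Solar declination: sin δ = sin ε · sin λ_s = sin 23.44° × sin 156.5° = 0.15862, so δ = +9.127°.
cos H₀ = −tan(+6.8°) tan(+9.127°) = -0.0192, H₀ = 1.5900 rad.
Bracket: H₀ sin φ sin δ + cos φ cos δ sin H₀ = 1.5900×0.11840×0.15862 + 0.99297×0.98734×0.99982 = 0.029861 + 0.980223 = 1.010084.
Q̄ = (S₀/π) × [bracket] = (1361/π) × 1.010084 = 437.59 W/m².
— Configuration B (φ=+6.8°):
Solar declination: sin δ = sin ε · sin λ_s = sin 23.44° × sin 0.0° = 0.00000, so δ = +0.000°.
cos H₀ = −tan(+6.8°) tan(+0.000°) = -0.0000, H₀ = 1.5708 rad.
Bracket: H₀ sin φ sin δ + cos φ cos δ sin H₀ = 1.5708×0.11840×0.00000 + 0.99297×1.00000×1.00000 = 0.000000 + 0.992970 = 0.992970.
Q̄ = (S₀/π) × [bracket] = (1361/π) × 0.992970 = 430.17 W/m².
Ratio Q̄_A / Q̄_B = 437.59 / 430.17 = 1.017.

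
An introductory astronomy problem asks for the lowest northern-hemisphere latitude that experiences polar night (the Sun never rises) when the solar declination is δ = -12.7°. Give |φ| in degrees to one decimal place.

|φ| = 77.3°

Polar night requires cos H₀ = −tan φ tan δ ≥ 1, i.e. tan φ tan δ ≤ −1.
The boundary is |tan φ| · |tan δ| = 1, so |φ| = 90° − |δ| = 90° − 12.7° = 77.3° in the northern hemisphere.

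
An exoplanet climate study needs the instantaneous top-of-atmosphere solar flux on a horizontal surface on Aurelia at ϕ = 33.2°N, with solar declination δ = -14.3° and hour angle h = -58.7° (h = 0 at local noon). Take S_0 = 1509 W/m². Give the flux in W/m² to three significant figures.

432 W/m²

cos θ_z = sin ϕ sin δ + cos ϕ cos δ cos h = -0.135248 + 0.421246 = 0.285998.
Flux = S_0 · cos θ_z = 1509 × 0.285998 = 431.6 W/m².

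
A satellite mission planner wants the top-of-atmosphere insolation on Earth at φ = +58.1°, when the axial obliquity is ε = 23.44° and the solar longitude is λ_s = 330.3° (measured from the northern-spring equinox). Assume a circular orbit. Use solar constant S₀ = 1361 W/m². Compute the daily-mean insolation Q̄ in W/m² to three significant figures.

Solar declination: sin δ = sin ε · sin λ_s = sin 23.44° × sin 330.3° = -0.19709, so δ = -11.367°.
cos H₀ = −tan(+58.1°) tan(-11.367°) = 0.3230, H₀ = 1.2419 rad.
Bracket: H₀ sin φ sin δ + cos φ cos δ sin H₀ = 1.2419×0.84897×-0.19709 + 0.52844×0.98039×0.94641 = -0.207799 + 0.490314 = 0.282515.
Q̄ = (S₀/π) × [bracket] = (1361/π) × 0.282515 = 122.4 W/m².

Q̄ ≈ 122 W/m²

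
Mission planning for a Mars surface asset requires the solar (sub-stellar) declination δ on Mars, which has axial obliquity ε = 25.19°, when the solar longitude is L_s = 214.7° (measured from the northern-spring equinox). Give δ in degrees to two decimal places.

δ = -14.02°

sin δ = sin ε · sin L_s = sin 25.19° × sin 214.7° = -0.242298.
δ = arcsin(-0.242298) = -14.02°.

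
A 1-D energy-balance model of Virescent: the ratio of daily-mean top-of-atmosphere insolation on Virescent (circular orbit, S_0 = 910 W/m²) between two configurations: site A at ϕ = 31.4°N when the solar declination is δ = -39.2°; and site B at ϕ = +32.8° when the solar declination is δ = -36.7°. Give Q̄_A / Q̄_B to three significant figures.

— Configuration A (ϕ=+31.4°):
cos h₀ = −tan(+31.4°) tan(-39.200°) = 0.4978, h₀ = 1.0497 rad.
Bracket: h₀ sin ϕ sin δ + cos ϕ cos δ sin h₀ = 1.0497×0.52101×-0.63203 + 0.85355×0.77494×0.86727 = -0.345660 + 0.573656 = 0.227996.
Q̄ = (S_0/π) × [bracket] = (910/π) × 0.227996 = 66.042 W/m².
— Configuration B (ϕ=+32.8°):
cos h₀ = −tan(+32.8°) tan(-36.700°) = 0.4804, h₀ = 1.0697 rad.
Bracket: h₀ sin ϕ sin δ + cos ϕ cos δ sin h₀ = 1.0697×0.54171×-0.59763 + 0.84057×0.80178×0.87707 = -0.346307 + 0.591103 = 0.244796.
Q̄ = (S_0/π) × [bracket] = (910/π) × 0.244796 = 70.908 W/m².
Ratio Q̄_A / Q̄_B = 66.042 / 70.908 = 0.9314.

Q̄_A / Q̄_B ≈ 0.931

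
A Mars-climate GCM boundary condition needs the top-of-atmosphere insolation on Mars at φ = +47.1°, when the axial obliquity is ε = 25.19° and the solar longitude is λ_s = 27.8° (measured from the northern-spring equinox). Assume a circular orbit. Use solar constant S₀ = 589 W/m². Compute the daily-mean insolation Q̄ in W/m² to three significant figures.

Q̄ ≈ 171 W/m²

Solar declination: sin δ = sin ε · sin λ_s = sin 25.19° × sin 27.8° = 0.19850, so δ = +11.449°.
cos H₀ = −tan(+47.1°) tan(+11.449°) = -0.2180, H₀ = 1.7905 rad.
Bracket: H₀ sin φ sin δ + cos φ cos δ sin H₀ = 1.7905×0.73254×0.19850 + 0.68072×0.98010×0.97596 = 0.260355 + 0.651135 = 0.911490.
Q̄ = (S₀/π) × [bracket] = (589/π) × 0.911490 = 170.9 W/m².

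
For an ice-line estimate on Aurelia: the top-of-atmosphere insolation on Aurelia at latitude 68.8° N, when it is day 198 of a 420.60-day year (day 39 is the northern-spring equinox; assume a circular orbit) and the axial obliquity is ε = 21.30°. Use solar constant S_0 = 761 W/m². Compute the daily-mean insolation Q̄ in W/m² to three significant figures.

Solar longitude: L_s = 360° × (198 − 39)/420.60 = 136.091°.
sin δ = sin 21.30° × sin 136.091° = 0.25192, so δ = +14.591°.
cos h₀ = −tan(+68.8°) tan(+14.591°) = -0.6711, h₀ = 2.3065 rad.
Bracket: h₀ sin ϕ sin δ + cos ϕ cos δ sin h₀ = 2.3065×0.93232×0.25192 + 0.36162×0.96775×0.74134 = 0.541728 + 0.259438 = 0.801166.
Q̄ = (S_0/π) × [bracket] = (761/π) × 0.801166 = 194.1 W/m².

Q̄ ≈ 194 W/m²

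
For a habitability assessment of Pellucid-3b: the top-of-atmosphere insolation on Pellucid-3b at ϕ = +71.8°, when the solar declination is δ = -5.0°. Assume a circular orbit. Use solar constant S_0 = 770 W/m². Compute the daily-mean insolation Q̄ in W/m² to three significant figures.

cos h₀ = −tan(+71.8°) tan(-5.000°) = 0.2661, h₀ = 1.3015 rad.
Bracket: h₀ sin ϕ sin δ + cos ϕ cos δ sin h₀ = 1.3015×0.94997×-0.08716 + 0.31233×0.99619×0.96395 = -0.107763 + 0.299923 = 0.192160.
Q̄ = (S_0/π) × [bracket] = (770/π) × 0.192160 = 47.10 W/m².

Q̄ ≈ 47.1 W/m²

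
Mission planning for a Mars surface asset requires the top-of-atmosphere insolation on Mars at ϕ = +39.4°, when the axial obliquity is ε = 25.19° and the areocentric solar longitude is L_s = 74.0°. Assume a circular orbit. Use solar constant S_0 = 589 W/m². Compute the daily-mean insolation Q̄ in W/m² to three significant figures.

Q̄ ≈ 218 W/m²

sin δ = sin 25.19° × sin 74.0° = 0.40913, so δ = +24.150°.
cos h₀ = −tan(+39.4°) tan(+24.150°) = -0.3683, h₀ = 1.9480 rad.
Bracket: h₀ sin ϕ sin δ + cos ϕ cos δ sin h₀ = 1.9480×0.63473×0.40913 + 0.77273×0.91247×0.92971 = 0.505870 + 0.655532 = 1.161402.
Q̄ = (S_0/π) × [bracket] = (589/π) × 1.161402 = 217.7 W/m².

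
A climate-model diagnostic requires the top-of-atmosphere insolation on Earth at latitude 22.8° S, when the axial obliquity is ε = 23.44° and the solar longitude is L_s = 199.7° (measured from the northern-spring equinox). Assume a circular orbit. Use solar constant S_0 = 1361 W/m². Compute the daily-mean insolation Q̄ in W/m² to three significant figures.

Solar declination: sin δ = sin ε · sin L_s = sin 23.44° × sin 199.7° = -0.13409, so δ = -7.706°.
cos h₀ = −tan(-22.8°) tan(-7.706°) = -0.0569, h₀ = 1.6277 rad.
Bracket: h₀ sin ϕ sin δ + cos ϕ cos δ sin h₀ = 1.6277×-0.38752×-0.13409 + 0.92186×0.99097×0.99838 = 0.084579 + 0.912056 = 0.996635.
Q̄ = (S_0/π) × [bracket] = (1361/π) × 0.996635 = 431.8 W/m².

Q̄ ≈ 432 W/m²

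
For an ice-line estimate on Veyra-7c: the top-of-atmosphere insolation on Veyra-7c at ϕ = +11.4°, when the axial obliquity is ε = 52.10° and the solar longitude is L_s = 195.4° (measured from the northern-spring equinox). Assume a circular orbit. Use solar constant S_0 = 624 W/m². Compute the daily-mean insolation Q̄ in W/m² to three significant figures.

Solar declination: sin δ = sin ε · sin L_s = sin 52.10° × sin 195.4° = -0.20955, so δ = -12.096°.
cos h₀ = −tan(+11.4°) tan(-12.096°) = 0.0432, h₀ = 1.5276 rad.
Bracket: h₀ sin ϕ sin δ + cos ϕ cos δ sin h₀ = 1.5276×0.19766×-0.20955 + 0.98027×0.97780×0.99907 = -0.063273 + 0.957617 = 0.894344.
Q̄ = (S_0/π) × [bracket] = (624/π) × 0.894344 = 177.6 W/m².

Q̄ ≈ 178 W/m²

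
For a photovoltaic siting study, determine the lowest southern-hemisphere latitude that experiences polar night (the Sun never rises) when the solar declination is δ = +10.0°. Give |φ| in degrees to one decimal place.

Polar night requires cos H₀ = −tan φ tan δ ≥ 1, i.e. tan φ tan δ ≤ −1.
The boundary is |tan φ| · |tan δ| = 1, so |φ| = 90° − |δ| = 90° − 10.0° = 80.0° in the southern hemisphere.

|φ| = 80.0°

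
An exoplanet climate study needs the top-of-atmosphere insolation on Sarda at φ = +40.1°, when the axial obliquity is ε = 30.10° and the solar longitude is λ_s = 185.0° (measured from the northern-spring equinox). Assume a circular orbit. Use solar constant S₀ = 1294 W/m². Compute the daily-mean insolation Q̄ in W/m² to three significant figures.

Solar declination: sin δ = sin ε · sin λ_s = sin 30.10° × sin 185.0° = -0.04371, so δ = -2.505°.
cos H₀ = −tan(+40.1°) tan(-2.505°) = 0.0368, H₀ = 1.5339 rad.
Bracket: H₀ sin φ sin δ + cos φ cos δ sin H₀ = 1.5339×0.64412×-0.04371 + 0.76492×0.99904×0.99932 = -0.043186 + 0.763666 = 0.720480.
Q̄ = (S₀/π) × [bracket] = (1294/π) × 0.720480 = 296.8 W/m².

Q̄ ≈ 297 W/m²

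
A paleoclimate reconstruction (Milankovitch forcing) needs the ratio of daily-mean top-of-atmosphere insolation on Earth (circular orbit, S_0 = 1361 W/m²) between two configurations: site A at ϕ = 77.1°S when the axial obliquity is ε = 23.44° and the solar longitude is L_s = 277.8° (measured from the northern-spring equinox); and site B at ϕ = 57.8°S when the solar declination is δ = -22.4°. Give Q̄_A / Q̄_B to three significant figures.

Q̄_A / Q̄_B ≈ 1.09

— Configuration A (ϕ=-77.1°):
Solar declination: sin δ = sin ε · sin L_s = sin 23.44° × sin 277.8° = -0.39411, so δ = -23.210°.
cos h₀ = −tan(-77.1°) tan(-23.210°) = -1.8723 ≤ −1 ⇒ polar day, h₀ = π.
Bracket: h₀ sin ϕ sin δ + cos ϕ cos δ sin h₀ = 3.1416×-0.97476×-0.39411 + 0.22325×0.91906×0.00000 = 1.206885 + 0.000000 = 1.206885.
Q̄ = (S_0/π) × [bracket] = (1361/π) × 1.206885 = 522.85 W/m².
— Configuration B (ϕ=-57.8°):
cos h₀ = −tan(-57.8°) tan(-22.400°) = -0.6545, h₀ = 2.2843 rad.
Bracket: h₀ sin ϕ sin δ + cos ϕ cos δ sin h₀ = 2.2843×-0.84619×-0.38107 + 0.53288×0.92455×0.75605 = 0.736590 + 0.372486 = 1.109076.
Q̄ = (S_0/π) × [bracket] = (1361/π) × 1.109076 = 480.47 W/m².
Ratio Q̄_A / Q̄_B = 522.85 / 480.47 = 1.088.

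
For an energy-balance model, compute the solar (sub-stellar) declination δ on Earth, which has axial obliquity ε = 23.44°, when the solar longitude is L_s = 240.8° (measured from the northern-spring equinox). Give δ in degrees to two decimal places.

sin δ = sin ε · sin L_s = sin 23.44° × sin 240.8° = -0.347238.
δ = arcsin(-0.347238) = -20.32°.

δ = -20.32°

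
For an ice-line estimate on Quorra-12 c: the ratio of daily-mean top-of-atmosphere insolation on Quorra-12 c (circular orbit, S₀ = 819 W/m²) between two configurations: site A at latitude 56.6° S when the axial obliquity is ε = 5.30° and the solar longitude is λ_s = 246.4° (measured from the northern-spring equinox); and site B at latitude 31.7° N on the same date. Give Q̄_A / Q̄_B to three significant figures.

— Configuration A (φ=-56.6°):
Solar declination: sin δ = sin ε · sin λ_s = sin 5.30° × sin 246.4° = -0.08464, so δ = -4.856°.
cos H₀ = −tan(-56.6°) tan(-4.856°) = -0.1288, H₀ = 1.7000 rad.
Bracket: H₀ sin φ sin δ + cos φ cos δ sin H₀ = 1.7000×-0.83485×-0.08464 + 0.55048×0.99641×0.99167 = 0.120125 + 0.543935 = 0.664060.
Q̄ = (S₀/π) × [bracket] = (819/π) × 0.664060 = 173.12 W/m².
— Configuration B (φ=+31.7°):
cos H₀ = −tan(+31.7°) tan(-4.856°) = 0.0525, H₀ = 1.5183 rad.
Bracket: H₀ sin φ sin δ + cos φ cos δ sin H₀ = 1.5183×0.52547×-0.08464 + 0.85081×0.99641×0.99862 = -0.067528 + 0.846586 = 0.779058.
Q̄ = (S₀/π) × [bracket] = (819/π) × 0.779058 = 203.10 W/m².
Ratio Q̄_A / Q̄_B = 173.12 / 203.10 = 0.8524.

Q̄_A / Q̄_B ≈ 0.852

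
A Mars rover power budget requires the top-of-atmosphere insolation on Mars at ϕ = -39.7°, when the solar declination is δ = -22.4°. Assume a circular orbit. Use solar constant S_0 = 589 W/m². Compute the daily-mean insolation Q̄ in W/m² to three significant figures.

cos h₀ = −tan(-39.7°) tan(-22.400°) = -0.3422, h₀ = 1.9200 rad.
Bracket: h₀ sin ϕ sin δ + cos ϕ cos δ sin h₀ = 1.9200×-0.63877×-0.38107 + 0.76940×0.92455×0.93963 = 0.467359 + 0.668405 = 1.135764.
Q̄ = (S_0/π) × [bracket] = (589/π) × 1.135764 = 212.9 W/m².

Q̄ ≈ 213 W/m²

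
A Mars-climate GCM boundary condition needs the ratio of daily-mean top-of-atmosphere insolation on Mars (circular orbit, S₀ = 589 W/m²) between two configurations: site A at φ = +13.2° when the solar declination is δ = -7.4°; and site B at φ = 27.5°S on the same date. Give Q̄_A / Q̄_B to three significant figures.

Q̄_A / Q̄_B ≈ 0.943

— Configuration A (φ=+13.2°):
cos H₀ = −tan(+13.2°) tan(-7.400°) = 0.0305, H₀ = 1.5403 rad.
Bracket: H₀ sin φ sin δ + cos φ cos δ sin H₀ = 1.5403×0.22835×-0.12880 + 0.97358×0.99167×0.99954 = -0.045303 + 0.965026 = 0.919723.
Q̄ = (S₀/π) × [bracket] = (589/π) × 0.919723 = 172.43 W/m².
— Configuration B (φ=-27.5°):
cos H₀ = −tan(-27.5°) tan(-7.400°) = -0.0676, H₀ = 1.6385 rad.
Bracket: H₀ sin φ sin δ + cos φ cos δ sin H₀ = 1.6385×-0.46175×-0.12880 + 0.88701×0.99167×0.99771 = 0.097447 + 0.877607 = 0.975054.
Q̄ = (S₀/π) × [bracket] = (589/π) × 0.975054 = 182.81 W/m².
Ratio Q̄_A / Q̄_B = 172.43 / 182.81 = 0.9432.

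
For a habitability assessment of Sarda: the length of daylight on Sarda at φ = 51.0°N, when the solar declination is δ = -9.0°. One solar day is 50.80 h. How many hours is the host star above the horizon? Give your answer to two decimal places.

22.22 h

cos H₀ = −tan φ · tan δ = −tan(+51.0°) × tan(-9.000°) = 0.1956, so H₀ = 1.3739 rad = 78.72°.
Daylight = 2H₀/(2π) × 50.80 h = (1.3739/π) × 50.80 = 22.22 h.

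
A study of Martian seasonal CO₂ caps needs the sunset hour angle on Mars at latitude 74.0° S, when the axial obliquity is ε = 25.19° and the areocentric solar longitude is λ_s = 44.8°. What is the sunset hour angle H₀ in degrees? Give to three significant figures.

H₀ = 0.00°

sin δ = sin 25.19° × sin 44.8° = 0.29991, so δ = +17.452°.
cos H₀ = −tan φ · tan δ = 1.0964 ≥ 1, so the Sun never rises (polar night) and H₀ = 0.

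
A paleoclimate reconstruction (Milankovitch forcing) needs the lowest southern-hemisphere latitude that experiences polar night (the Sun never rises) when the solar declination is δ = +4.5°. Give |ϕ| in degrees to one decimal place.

|ϕ| = 85.5°

Polar night requires cos h₀ = −tan ϕ tan δ ≥ 1, i.e. tan ϕ tan δ ≤ −1.
The boundary is |tan ϕ| · |tan δ| = 1, so |ϕ| = 90° − |δ| = 90° − 4.5° = 85.5° in the southern hemisphere.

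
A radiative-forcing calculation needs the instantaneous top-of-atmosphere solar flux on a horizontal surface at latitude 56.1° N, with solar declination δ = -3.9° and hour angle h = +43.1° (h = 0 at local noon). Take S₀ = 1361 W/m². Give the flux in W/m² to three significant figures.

476 W/m²

cos θ_z = sin φ sin δ + cos φ cos δ cos h = -0.056454 + 0.406301 = 0.349847.
Flux = S₀ · cos θ_z = 1361 × 0.349847 = 476.1 W/m².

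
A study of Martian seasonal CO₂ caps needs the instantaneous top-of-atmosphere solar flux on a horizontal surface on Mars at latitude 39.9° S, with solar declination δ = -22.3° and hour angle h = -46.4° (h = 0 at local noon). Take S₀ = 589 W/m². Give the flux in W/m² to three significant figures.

cos θ_z = sin φ sin δ + cos φ cos δ cos h = 0.243402 + 0.489484 = 0.732886.
Flux = S₀ · cos θ_z = 589 × 0.732886 = 431.7 W/m².

432 W/m²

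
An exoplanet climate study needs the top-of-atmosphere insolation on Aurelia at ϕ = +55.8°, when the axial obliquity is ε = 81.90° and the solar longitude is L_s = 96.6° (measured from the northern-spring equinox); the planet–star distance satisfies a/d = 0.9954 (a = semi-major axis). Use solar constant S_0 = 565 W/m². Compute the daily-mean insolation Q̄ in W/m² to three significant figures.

Solar declination: sin δ = sin ε · sin L_s = sin 81.90° × sin 96.6° = 0.98346, so δ = +79.565°.
cos h₀ = −tan(+55.8°) tan(+79.565°) = -7.9902 ≤ −1 ⇒ polar day, h₀ = π.
Bracket: h₀ sin ϕ sin δ + cos ϕ cos δ sin h₀ = 3.1416×0.82708×0.98346 + 0.56208×0.18111×0.00000 = 2.555378 + 0.000000 = 2.555378.
Inverse-square distance factor (a/d)² = 0.9954² = 0.990821.
Q̄ = (S_0/π) × 0.990821 × [bracket] = (565/π) × 0.990821 × 2.555378 = 455.4 W/m².

Q̄ ≈ 455 W/m²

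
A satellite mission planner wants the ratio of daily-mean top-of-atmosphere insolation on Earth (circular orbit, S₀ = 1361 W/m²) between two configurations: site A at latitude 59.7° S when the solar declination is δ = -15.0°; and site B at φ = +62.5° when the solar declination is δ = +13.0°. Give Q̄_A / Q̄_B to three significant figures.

Q̄_A / Q̄_B ≈ 1.10

— Configuration A (φ=-59.7°):
cos H₀ = −tan(-59.7°) tan(-15.000°) = -0.4585, H₀ = 2.0471 rad.
Bracket: H₀ sin φ sin δ + cos φ cos δ sin H₀ = 2.0471×-0.86340×-0.25882 + 0.50453×0.96593×0.88867 = 0.457456 + 0.433085 = 0.890541.
Q̄ = (S₀/π) × [bracket] = (1361/π) × 0.890541 = 385.80 W/m².
— Configuration B (φ=+62.5°):
cos H₀ = −tan(+62.5°) tan(+13.000°) = -0.4435, H₀ = 2.0303 rad.
Bracket: H₀ sin φ sin δ + cos φ cos δ sin H₀ = 2.0303×0.88701×0.22495 + 0.46175×0.97437×0.89628 = 0.405112 + 0.403250 = 0.808362.
Q̄ = (S₀/π) × [bracket] = (1361/π) × 0.808362 = 350.20 W/m².
Ratio Q̄_A / Q̄_B = 385.80 / 350.20 = 1.102.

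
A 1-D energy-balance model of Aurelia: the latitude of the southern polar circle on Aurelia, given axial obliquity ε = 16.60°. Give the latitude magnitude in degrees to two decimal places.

The polar circle is the lowest latitude that experiences at least one full rotation of continuous darkness at the northern-summer solstice; it lies at |ϕ| = 90° − ε = 90° − 16.60° = 73.40°.

73.40°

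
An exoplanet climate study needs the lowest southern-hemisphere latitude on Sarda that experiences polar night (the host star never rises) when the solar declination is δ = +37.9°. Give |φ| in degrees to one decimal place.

Polar night requires cos H₀ = −tan φ tan δ ≥ 1, i.e. tan φ tan δ ≤ −1.
The boundary is |tan φ| · |tan δ| = 1, so |φ| = 90° − |δ| = 90° − 37.9° = 52.1° in the southern hemisphere.

|φ| = 52.1°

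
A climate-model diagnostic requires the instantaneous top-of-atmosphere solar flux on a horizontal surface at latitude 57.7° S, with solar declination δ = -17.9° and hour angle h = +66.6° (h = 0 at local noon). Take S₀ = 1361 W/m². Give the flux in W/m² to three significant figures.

cos θ_z = sin φ sin δ + cos φ cos δ cos h = 0.259797 + 0.201944 = 0.461741.
Flux = S₀ · cos θ_z = 1361 × 0.461741 = 628.4 W/m².

628 W/m²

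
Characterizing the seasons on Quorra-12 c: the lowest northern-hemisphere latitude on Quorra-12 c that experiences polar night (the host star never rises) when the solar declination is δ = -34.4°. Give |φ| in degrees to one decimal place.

|φ| = 55.6°

Polar night requires cos H₀ = −tan φ tan δ ≥ 1, i.e. tan φ tan δ ≤ −1.
The boundary is |tan φ| · |tan δ| = 1, so |φ| = 90° − |δ| = 90° − 34.4° = 55.6° in the northern hemisphere.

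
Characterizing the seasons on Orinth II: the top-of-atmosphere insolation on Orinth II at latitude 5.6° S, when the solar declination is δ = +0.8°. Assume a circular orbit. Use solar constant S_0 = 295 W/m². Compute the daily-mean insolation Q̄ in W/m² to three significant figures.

Q̄ ≈ 93.2 W/m²

cos h₀ = −tan(-5.6°) tan(+0.800°) = 0.0014, h₀ = 1.5694 rad.
Bracket: h₀ sin ϕ sin δ + cos ϕ cos δ sin h₀ = 1.5694×-0.09758×0.01396 + 0.99523×0.99990×1.00000 = -0.002138 + 0.995130 = 0.992992.
Q̄ = (S_0/π) × [bracket] = (295/π) × 0.992992 = 93.24 W/m².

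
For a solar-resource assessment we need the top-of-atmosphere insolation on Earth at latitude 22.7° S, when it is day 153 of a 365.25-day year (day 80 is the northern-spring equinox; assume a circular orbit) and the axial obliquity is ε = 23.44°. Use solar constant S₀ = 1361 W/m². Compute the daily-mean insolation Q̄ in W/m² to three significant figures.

Q̄ ≈ 276 W/m²

Solar longitude: λ_s = 360° × (153 − 80)/365.25 = 71.951°.
sin δ = sin 23.44° × sin 71.951° = 0.37821, so δ = +22.223°.
cos H₀ = −tan(-22.7°) tan(+22.223°) = 0.1709, H₀ = 1.3990 rad.
Bracket: H₀ sin φ sin δ + cos φ cos δ sin H₀ = 1.3990×-0.38591×0.37821 + 0.92254×0.92572×0.98529 = -0.204191 + 0.841451 = 0.637260.
Q̄ = (S₀/π) × [bracket] = (1361/π) × 0.637260 = 276.1 W/m².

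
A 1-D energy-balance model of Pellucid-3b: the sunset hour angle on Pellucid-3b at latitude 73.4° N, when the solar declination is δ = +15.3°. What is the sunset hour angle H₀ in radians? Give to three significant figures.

cos H₀ = −tan φ · tan δ = −tan(+73.4°) × tan(+15.300°) = -0.9177, so H₀ = 2.7330 rad = 156.59°.

H₀ = 2.73 rad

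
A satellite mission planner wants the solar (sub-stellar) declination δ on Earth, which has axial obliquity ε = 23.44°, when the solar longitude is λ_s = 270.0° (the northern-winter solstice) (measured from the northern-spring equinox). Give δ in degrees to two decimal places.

sin δ = sin ε · sin λ_s = sin 23.44° × sin 270.0° = -0.397789.
δ = arcsin(-0.397789) = -23.44°.

δ = -23.44°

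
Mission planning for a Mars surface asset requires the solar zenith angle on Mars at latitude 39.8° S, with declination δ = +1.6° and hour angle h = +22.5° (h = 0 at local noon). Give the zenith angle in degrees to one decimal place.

cos θ_z = sin φ sin δ + cos φ cos δ cos h = -0.017873 + 0.709525 = 0.691652.
θ_z = arccos(0.691652) = 46.2°.

θ_z = 46.2°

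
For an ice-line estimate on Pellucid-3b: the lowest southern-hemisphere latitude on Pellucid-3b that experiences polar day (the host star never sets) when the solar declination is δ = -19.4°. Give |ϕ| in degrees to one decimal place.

|ϕ| = 70.6°

Polar day requires cos h₀ = −tan ϕ tan δ ≤ −1, i.e. tan ϕ tan δ ≥ 1.
The boundary is |tan ϕ| · |tan δ| = 1, so |ϕ| = 90° − |δ| = 90° − 19.4° = 70.6° in the southern hemisphere.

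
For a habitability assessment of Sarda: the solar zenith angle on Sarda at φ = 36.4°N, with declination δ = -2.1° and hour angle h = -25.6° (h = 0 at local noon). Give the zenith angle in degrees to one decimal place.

θ_z = 45.3°

cos θ_z = sin φ sin δ + cos φ cos δ cos h = -0.021745 + 0.725392 = 0.703647.
θ_z = arccos(0.703647) = 45.3°.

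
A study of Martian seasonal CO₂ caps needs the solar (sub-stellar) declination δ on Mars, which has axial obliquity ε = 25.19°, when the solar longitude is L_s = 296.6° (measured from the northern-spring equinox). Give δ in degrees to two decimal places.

sin δ = sin ε · sin L_s = sin 25.19° × sin 296.6° = -0.380571.
δ = arcsin(-0.380571) = -22.37°.

δ = -22.37°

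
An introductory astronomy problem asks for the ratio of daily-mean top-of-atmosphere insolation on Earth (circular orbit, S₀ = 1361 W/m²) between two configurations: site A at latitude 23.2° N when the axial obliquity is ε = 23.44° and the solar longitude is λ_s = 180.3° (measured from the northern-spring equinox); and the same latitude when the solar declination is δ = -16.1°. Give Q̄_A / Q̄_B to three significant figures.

— Configuration A (φ=+23.2°):
Solar declination: sin δ = sin ε · sin λ_s = sin 23.44° × sin 180.3° = -0.00208, so δ = -0.119°.
cos H₀ = −tan(+23.2°) tan(-0.119°) = 0.0009, H₀ = 1.5699 rad.
Bracket: H₀ sin φ sin δ + cos φ cos δ sin H₀ = 1.5699×0.39394×-0.00208 + 0.91914×1.00000×1.00000 = -0.001286 + 0.919140 = 0.917854.
Q̄ = (S₀/π) × [bracket] = (1361/π) × 0.917854 = 397.63 W/m².
— Configuration B (φ=+23.2°):
cos H₀ = −tan(+23.2°) tan(-16.100°) = 0.1237, H₀ = 1.4468 rad.
Bracket: H₀ sin φ sin δ + cos φ cos δ sin H₀ = 1.4468×0.39394×-0.27731 + 0.91914×0.96078×0.99232 = -0.158053 + 0.876309 = 0.718256.
Q̄ = (S₀/π) × [bracket] = (1361/π) × 0.718256 = 311.16 W/m².
Ratio Q̄_A / Q̄_B = 397.63 / 311.16 = 1.278.

Q̄_A / Q̄_B ≈ 1.28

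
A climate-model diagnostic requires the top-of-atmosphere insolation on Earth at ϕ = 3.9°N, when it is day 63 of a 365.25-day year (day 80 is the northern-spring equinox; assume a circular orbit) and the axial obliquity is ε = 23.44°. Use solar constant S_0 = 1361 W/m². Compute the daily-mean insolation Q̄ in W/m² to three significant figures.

Solar longitude: L_s = 360° × (63 − 80)/365.25 = -16.756°, i.e. -16.756° + 360° = 343.244°.
sin δ = sin 23.44° × sin 343.244° = -0.11468, so δ = -6.585°.
cos h₀ = −tan(+3.9°) tan(-6.585°) = 0.0079, h₀ = 1.5629 rad.
Bracket: h₀ sin ϕ sin δ + cos ϕ cos δ sin h₀ = 1.5629×0.06802×-0.11468 + 0.99768×0.99340×0.99997 = -0.012191 + 0.991066 = 0.978875.
Q̄ = (S_0/π) × [bracket] = (1361/π) × 0.978875 = 424.1 W/m².

Q̄ ≈ 424 W/m²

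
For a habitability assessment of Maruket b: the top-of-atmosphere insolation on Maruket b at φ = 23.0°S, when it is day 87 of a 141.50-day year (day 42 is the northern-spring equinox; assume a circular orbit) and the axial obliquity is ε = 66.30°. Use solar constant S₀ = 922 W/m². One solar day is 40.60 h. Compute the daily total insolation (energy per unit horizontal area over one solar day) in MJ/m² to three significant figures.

4.53 MJ/m²

Solar longitude: λ_s = 360° × (87 − 42)/141.50 = 114.488°.
sin δ = sin 66.30° × sin 114.488° = 0.83330, so δ = +56.439°.
cos H₀ = −tan(-23.0°) tan(+56.439°) = 0.6398, H₀ = 0.8765 rad.
Bracket: H₀ sin φ sin δ + cos φ cos δ sin H₀ = 0.8765×-0.39073×0.83330 + 0.92050×0.55282×0.76851 = -0.285384 + 0.391072 = 0.105688.
Q̄ = (S₀/π) × [bracket] = (922/π) × 0.105688 = 31.017 W/m².
Daily total = Q̄ × 40.60 h × 3600 s/h = 31.017 × 40.60 × 3600 / 10⁶ = 4.533 MJ/m².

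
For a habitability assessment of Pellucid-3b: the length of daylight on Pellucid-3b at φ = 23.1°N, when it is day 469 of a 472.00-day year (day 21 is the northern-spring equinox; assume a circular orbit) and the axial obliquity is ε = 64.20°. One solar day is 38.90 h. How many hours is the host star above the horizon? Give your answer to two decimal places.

Solar longitude: λ_s = 360° × (469 − 21)/472.00 = 341.695°.
sin δ = sin 64.20° × sin 341.695° = -0.28277, so δ = -16.426°.
cos H₀ = −tan φ · tan δ = −tan(+23.1°) × tan(-16.426°) = 0.1257, so H₀ = 1.4447 rad = 82.78°.
Daylight = 2H₀/(2π) × 38.90 h = (1.4447/π) × 38.90 = 17.89 h.

17.89 h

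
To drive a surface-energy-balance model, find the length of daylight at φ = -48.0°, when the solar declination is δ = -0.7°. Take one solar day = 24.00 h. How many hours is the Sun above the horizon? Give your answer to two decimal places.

cos H₀ = −tan φ · tan δ = −tan(-48.0°) × tan(-0.700°) = -0.0136, so H₀ = 1.5844 rad = 90.78°.
Daylight = 2H₀/(2π) × 24.00 h = (1.5844/π) × 24.00 = 12.10 h.

12.10 h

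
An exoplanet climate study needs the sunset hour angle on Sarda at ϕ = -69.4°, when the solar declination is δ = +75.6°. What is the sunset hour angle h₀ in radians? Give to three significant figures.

cos h₀ = −tan ϕ · tan δ = 10.3618 ≥ 1, so the host star never rises (polar night) and h₀ = 0.

h₀ = 0.00 rad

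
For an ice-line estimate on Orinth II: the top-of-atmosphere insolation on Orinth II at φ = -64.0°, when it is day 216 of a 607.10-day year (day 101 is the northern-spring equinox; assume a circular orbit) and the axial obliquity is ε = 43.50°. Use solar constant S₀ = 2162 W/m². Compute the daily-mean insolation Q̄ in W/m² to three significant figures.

Q̄ ≈ 0.00 W/m²

Solar longitude: λ_s = 360° × (216 − 101)/607.10 = 68.193°.
sin δ = sin 43.50° × sin 68.193° = 0.63910, so δ = +39.724°.
cos H₀ = −tan(-64.0°) tan(+39.724°) = 1.7037 ≥ 1 ⇒ polar night, H₀ = 0 and Q̄ = 0.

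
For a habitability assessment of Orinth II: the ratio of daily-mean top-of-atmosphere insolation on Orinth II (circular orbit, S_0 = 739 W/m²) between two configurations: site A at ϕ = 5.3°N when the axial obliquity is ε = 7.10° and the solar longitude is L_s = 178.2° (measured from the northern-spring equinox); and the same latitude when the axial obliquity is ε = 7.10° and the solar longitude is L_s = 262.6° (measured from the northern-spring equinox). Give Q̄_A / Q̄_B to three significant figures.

— Configuration A (ϕ=+5.3°):
Solar declination: sin δ = sin ε · sin L_s = sin 7.10° × sin 178.2° = 0.00388, so δ = +0.222°.
cos h₀ = −tan(+5.3°) tan(+0.222°) = -0.0004, h₀ = 1.5712 rad.
Bracket: h₀ sin ϕ sin δ + cos ϕ cos δ sin h₀ = 1.5712×0.09237×0.00388 + 0.99572×0.99999×1.00000 = 0.000563 + 0.995710 = 0.996273.
Q̄ = (S_0/π) × [bracket] = (739/π) × 0.996273 = 234.35 W/m².
— Configuration B (ϕ=+5.3°):
Solar declination: sin δ = sin ε · sin L_s = sin 7.10° × sin 262.6° = -0.12257, so δ = -7.041°.
cos h₀ = −tan(+5.3°) tan(-7.041°) = 0.0115, h₀ = 1.5593 rad.
Bracket: h₀ sin ϕ sin δ + cos ϕ cos δ sin h₀ = 1.5593×0.09237×-0.12257 + 0.99572×0.99246×0.99993 = -0.017654 + 0.988143 = 0.970489.
Q̄ = (S_0/π) × [bracket] = (739/π) × 0.970489 = 228.29 W/m².
Ratio Q̄_A / Q̄_B = 234.35 / 228.29 = 1.027.

Q̄_A / Q̄_B ≈ 1.03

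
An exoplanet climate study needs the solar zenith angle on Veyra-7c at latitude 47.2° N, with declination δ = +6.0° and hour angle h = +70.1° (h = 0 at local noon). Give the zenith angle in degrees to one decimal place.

cos θ_z = sin φ sin δ + cos φ cos δ cos h = 0.076696 + 0.230001 = 0.306697.
θ_z = arccos(0.306697) = 72.1°.

θ_z = 72.1°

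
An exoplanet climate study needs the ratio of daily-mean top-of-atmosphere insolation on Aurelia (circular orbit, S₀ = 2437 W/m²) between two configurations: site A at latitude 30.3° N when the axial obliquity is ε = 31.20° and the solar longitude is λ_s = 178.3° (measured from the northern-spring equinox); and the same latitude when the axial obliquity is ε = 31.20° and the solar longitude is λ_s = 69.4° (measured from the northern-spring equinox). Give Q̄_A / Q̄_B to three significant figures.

— Configuration A (φ=+30.3°):
Solar declination: sin δ = sin ε · sin λ_s = sin 31.20° × sin 178.3° = 0.01537, so δ = +0.881°.
cos H₀ = −tan(+30.3°) tan(+0.881°) = -0.0090, H₀ = 1.5798 rad.
Bracket: H₀ sin φ sin δ + cos φ cos δ sin H₀ = 1.5798×0.50453×0.01537 + 0.86340×0.99988×0.99996 = 0.012251 + 0.863262 = 0.875513.
Q̄ = (S₀/π) × [bracket] = (2437/π) × 0.875513 = 679.15 W/m².
— Configuration B (φ=+30.3°):
Solar declination: sin δ = sin ε · sin λ_s = sin 31.20° × sin 69.4° = 0.48490, so δ = +29.006°.
cos H₀ = −tan(+30.3°) tan(+29.006°) = -0.3240, H₀ = 1.9007 rad.
Bracket: H₀ sin φ sin δ + cos φ cos δ sin H₀ = 1.9007×0.50453×0.48490 + 0.86340×0.87457×0.94606 = 0.465000 + 0.714373 = 1.179373.
Q̄ = (S₀/π) × [bracket] = (2437/π) × 1.179373 = 914.86 W/m².
Ratio Q̄_A / Q̄_B = 679.15 / 914.86 = 0.7424.

Q̄_A / Q̄_B ≈ 0.742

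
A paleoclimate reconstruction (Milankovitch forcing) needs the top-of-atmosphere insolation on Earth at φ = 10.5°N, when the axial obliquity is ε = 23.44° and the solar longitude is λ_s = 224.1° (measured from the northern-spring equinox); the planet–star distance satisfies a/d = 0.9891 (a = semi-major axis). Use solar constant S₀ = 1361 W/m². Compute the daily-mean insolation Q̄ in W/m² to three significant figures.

Solar declination: sin δ = sin ε · sin λ_s = sin 23.44° × sin 224.1° = -0.27683, so δ = -16.071°.
cos H₀ = −tan(+10.5°) tan(-16.071°) = 0.0534, H₀ = 1.5174 rad.
Bracket: H₀ sin φ sin δ + cos φ cos δ sin H₀ = 1.5174×0.18224×-0.27683 + 0.98325×0.96092×0.99857 = -0.076552 + 0.943473 = 0.866921.
Inverse-square distance factor (a/d)² = 0.9891² = 0.978319.
Q̄ = (S₀/π) × 0.978319 × [bracket] = (1361/π) × 0.978319 × 0.866921 = 367.4 W/m².

Q̄ ≈ 367 W/m²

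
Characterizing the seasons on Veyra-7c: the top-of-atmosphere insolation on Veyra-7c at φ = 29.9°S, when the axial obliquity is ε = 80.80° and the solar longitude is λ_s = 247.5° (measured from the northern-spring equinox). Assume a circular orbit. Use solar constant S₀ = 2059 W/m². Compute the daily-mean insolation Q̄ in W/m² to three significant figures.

Q̄ ≈ 936 W/m²

Solar declination: sin δ = sin ε · sin λ_s = sin 80.80° × sin 247.5° = -0.91199, so δ = -65.783°.
cos H₀ = −tan(-29.9°) tan(-65.783°) = -1.2784 ≤ −1 ⇒ polar day, H₀ = π.
Bracket: H₀ sin φ sin δ + cos φ cos δ sin H₀ = 3.1416×-0.49849×-0.91199 + 0.86690×0.41020×0.00000 = 1.428228 + 0.000000 = 1.428228.
Q̄ = (S₀/π) × [bracket] = (2059/π) × 1.428228 = 936.1 W/m².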